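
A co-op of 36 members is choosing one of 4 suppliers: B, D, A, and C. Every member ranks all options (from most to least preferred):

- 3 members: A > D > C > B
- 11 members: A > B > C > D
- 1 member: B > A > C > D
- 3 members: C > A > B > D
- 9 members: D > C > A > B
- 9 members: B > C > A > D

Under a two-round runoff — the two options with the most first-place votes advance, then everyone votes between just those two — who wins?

Round 1 first-place votes: B 10, D 9, A 14, C 3.
A and B advance.
Runoff: A is preferred to B by 26 voters; B by 10.
A wins the runoff.

A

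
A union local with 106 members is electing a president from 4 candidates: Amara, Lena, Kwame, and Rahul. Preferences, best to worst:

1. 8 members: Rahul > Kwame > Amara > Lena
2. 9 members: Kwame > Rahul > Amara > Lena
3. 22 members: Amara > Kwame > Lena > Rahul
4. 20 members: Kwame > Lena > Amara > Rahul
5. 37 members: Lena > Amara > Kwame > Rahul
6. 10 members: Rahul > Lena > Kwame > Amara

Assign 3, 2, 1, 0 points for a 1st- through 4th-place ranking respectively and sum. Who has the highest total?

Amara: 8·1 + 9·1 + 22·3 + 20·1 + 37·2 + 10·0 = 177
Lena: 8·0 + 9·0 + 22·1 + 20·2 + 37·3 + 10·2 = 193
Kwame: 8·2 + 9·3 + 22·2 + 20·3 + 37·1 + 10·1 = 194
Rahul: 8·3 + 9·2 + 22·0 + 20·0 + 37·0 + 10·3 = 72
Kwame has the highest Borda score (194).

Kwame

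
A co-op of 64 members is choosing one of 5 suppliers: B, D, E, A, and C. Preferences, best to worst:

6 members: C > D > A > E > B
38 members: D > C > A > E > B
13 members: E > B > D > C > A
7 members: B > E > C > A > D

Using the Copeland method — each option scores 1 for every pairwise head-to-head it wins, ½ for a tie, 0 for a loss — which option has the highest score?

B: loses to D, E, A, and C → score 0.
D: beats B, E, A, and C → score 4.
E: beats B; loses to D, A, and C → score 1.
A: beats B and E; loses to D and C → score 2.
C: beats B, E, and A; loses to D → score 3.
D has the best pairwise record.

D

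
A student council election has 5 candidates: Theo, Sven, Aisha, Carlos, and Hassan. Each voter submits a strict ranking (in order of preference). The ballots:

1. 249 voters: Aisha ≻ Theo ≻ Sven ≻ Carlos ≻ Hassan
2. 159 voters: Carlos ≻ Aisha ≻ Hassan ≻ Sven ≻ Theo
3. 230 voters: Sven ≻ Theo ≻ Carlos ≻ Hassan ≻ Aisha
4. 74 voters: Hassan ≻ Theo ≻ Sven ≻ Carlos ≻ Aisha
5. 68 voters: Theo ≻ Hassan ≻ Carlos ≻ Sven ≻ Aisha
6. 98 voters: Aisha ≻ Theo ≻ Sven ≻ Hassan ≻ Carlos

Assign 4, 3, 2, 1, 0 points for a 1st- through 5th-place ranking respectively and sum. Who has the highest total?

Theo: 249·3 + 159·0 + 230·3 + 74·3 + 68·4 + 98·3 = 2225
Sven: 249·2 + 159·1 + 230·4 + 74·2 + 68·1 + 98·2 = 1989
Aisha: 249·4 + 159·3 + 230·0 + 74·0 + 68·0 + 98·4 = 1865
Carlos: 249·1 + 159·4 + 230·2 + 74·1 + 68·2 + 98·0 = 1555
Hassan: 249·0 + 159·2 + 230·1 + 74·4 + 68·3 + 98·1 = 1146
Theo has the highest Borda score (2225).

Theo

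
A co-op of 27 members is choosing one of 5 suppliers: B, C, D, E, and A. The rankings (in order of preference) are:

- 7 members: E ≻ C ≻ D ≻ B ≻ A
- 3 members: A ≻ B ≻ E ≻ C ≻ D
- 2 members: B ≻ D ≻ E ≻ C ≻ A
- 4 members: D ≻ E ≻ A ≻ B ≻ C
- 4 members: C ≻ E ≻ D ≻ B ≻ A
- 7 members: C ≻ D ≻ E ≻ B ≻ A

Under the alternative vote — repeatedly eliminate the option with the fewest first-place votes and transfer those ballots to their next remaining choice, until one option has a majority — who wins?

E

Round 1: B 2, C 11, D 4, E 7, A 3. Eliminate B.
Round 2: C 11, D 6, E 7, A 3. Eliminate A.
Round 3: C 11, D 6, E 10. Eliminate D.
Round 4: C 11, E 16. E has a majority.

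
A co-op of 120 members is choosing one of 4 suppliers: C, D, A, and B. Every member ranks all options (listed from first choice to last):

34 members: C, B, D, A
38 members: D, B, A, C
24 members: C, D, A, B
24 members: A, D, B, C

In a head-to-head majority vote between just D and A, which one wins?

D

Voters preferring D to A: 96; preferring A to D: 24.
D wins the head-to-head.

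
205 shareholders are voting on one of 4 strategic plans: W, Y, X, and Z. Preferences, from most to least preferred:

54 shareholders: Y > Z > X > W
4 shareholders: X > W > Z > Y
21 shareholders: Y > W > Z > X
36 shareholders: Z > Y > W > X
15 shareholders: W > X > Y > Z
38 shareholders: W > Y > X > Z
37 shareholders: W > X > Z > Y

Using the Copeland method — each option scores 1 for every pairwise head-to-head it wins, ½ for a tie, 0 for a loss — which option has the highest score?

W: beats X and Z; loses to Y → score 2.
Y: beats W, X, and Z → score 3.
X: loses to W, Y, and Z → score 0.
Z: beats X; loses to W and Y → score 1.
Y has the best pairwise record.

Y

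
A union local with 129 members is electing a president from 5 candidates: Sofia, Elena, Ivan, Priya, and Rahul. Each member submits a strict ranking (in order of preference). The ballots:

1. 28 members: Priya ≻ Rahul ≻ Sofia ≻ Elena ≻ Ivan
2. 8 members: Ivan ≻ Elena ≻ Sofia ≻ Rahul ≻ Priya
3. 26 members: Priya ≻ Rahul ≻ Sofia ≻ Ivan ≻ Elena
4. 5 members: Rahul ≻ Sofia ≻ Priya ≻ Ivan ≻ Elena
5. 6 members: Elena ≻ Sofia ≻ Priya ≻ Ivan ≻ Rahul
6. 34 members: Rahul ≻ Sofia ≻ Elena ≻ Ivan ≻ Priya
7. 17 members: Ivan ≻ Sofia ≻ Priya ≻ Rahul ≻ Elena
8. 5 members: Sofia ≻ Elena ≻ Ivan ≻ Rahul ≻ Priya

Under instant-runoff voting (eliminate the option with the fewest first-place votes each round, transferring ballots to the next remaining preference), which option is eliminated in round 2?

Round 1: Sofia 5, Elena 6, Ivan 25, Priya 54, Rahul 39. Eliminate Sofia.
Round 2: Elena 11, Ivan 25, Priya 54, Rahul 39. Eliminate Elena.

Elena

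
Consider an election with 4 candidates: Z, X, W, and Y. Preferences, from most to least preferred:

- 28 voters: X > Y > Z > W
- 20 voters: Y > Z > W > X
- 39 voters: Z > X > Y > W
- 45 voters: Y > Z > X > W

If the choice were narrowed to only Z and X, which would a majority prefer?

Voters preferring Z to X: 104; preferring X to Z: 28.
Z wins the head-to-head.

Z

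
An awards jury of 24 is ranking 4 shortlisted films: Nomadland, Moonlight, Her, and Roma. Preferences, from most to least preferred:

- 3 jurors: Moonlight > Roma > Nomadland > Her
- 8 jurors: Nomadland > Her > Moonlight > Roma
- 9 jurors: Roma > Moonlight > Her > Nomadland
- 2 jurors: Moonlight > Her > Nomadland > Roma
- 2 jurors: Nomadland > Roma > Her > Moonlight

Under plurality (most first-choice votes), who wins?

First-place votes: Nomadland 10, Moonlight 5, Her 0, Roma 9.
Nomadland has the most first-place votes.

Nomadland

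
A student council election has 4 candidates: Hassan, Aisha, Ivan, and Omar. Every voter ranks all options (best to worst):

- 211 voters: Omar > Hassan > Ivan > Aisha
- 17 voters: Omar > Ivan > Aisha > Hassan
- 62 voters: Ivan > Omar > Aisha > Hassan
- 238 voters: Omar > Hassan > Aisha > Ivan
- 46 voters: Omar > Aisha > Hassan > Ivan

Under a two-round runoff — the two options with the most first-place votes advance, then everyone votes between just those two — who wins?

Omar

Round 1 first-place votes: Hassan 0, Aisha 0, Ivan 62, Omar 512.
Omar and Ivan advance.
Runoff: Omar is preferred to Ivan by 512 voters; Ivan by 62.
Omar wins the runoff.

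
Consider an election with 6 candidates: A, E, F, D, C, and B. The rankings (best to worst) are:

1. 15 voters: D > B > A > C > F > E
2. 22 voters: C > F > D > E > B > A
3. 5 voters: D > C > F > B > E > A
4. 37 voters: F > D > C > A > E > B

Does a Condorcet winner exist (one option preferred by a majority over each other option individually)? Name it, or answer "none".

none

Checking pairwise contests:
F beats A 64–15.
A beats E 52–27.
C beats F 42–37.
F beats D 59–20.
D beats C 57–22.
E beats B 59–20.
Every option loses at least one head-to-head, so there is no Condorcet winner.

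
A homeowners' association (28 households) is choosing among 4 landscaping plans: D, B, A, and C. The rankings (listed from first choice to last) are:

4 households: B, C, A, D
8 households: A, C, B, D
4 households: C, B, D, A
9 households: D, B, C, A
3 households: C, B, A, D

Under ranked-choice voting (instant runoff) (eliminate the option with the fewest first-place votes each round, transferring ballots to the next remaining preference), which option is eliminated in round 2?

A

Round 1: D 9, B 4, A 8, C 7. Eliminate B.
Round 2: D 9, A 8, C 11. Eliminate A.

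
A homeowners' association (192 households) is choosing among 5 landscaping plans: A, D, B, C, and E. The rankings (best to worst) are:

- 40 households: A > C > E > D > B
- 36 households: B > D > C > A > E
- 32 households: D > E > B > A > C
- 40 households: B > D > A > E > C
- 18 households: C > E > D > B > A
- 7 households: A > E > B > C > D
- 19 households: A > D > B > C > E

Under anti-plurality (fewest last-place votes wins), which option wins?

Last-place votes: A 18, D 7, B 40, C 72, E 55.
D is ranked last by the fewest voters, so D wins.

D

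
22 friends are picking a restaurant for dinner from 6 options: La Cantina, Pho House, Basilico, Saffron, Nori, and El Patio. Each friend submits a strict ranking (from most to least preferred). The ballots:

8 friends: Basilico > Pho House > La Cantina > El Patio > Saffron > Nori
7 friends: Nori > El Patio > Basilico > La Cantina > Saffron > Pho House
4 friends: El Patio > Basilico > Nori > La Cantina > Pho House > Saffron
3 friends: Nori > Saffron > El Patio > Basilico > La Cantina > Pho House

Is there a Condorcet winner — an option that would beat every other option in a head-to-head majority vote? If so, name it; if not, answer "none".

El Patio

El Patio vs La Cantina: 14–8 for El Patio.
El Patio vs Pho House: 14–8 for El Patio.
El Patio vs Basilico: 14–8 for El Patio.
El Patio vs Saffron: 19–3 for El Patio.
El Patio vs Nori: 12–10 for El Patio.
El Patio beats every other option head-to-head.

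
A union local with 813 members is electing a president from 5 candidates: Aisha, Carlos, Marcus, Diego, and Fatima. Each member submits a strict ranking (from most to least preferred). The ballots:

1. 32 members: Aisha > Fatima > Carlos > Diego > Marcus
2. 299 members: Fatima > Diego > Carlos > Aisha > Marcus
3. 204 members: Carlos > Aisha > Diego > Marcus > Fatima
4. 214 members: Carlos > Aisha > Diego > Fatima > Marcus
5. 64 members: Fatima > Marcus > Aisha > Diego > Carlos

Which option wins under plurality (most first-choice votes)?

Carlos

First-place votes: Aisha 32, Carlos 418, Marcus 0, Diego 0, Fatima 363.
Carlos has the most first-place votes.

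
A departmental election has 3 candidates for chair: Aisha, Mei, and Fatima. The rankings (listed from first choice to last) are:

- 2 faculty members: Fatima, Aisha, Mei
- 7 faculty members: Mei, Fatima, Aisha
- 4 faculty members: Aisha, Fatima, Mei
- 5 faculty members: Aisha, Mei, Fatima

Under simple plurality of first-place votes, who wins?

Aisha

First-place votes: Aisha 9, Mei 7, Fatima 2.
Aisha has the most first-place votes.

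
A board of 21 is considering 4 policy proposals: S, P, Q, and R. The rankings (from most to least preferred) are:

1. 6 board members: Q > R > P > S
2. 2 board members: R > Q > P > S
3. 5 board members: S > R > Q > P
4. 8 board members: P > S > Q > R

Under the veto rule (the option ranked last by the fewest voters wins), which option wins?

Last-place votes: S 8, P 5, Q 0, R 8.
Q is ranked last by the fewest voters, so Q wins.

Q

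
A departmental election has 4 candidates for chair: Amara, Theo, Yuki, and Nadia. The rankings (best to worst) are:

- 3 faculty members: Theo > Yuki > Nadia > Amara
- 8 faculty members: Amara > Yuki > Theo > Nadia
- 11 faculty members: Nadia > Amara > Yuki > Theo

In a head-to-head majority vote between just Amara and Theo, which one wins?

Voters preferring Amara to Theo: 19; preferring Theo to Amara: 3.
Amara wins the head-to-head.

Amara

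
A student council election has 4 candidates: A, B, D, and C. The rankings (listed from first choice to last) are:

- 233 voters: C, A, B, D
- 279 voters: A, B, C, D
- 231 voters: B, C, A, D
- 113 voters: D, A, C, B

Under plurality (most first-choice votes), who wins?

First-place votes: A 279, B 231, D 113, C 233.
A has the most first-place votes.

A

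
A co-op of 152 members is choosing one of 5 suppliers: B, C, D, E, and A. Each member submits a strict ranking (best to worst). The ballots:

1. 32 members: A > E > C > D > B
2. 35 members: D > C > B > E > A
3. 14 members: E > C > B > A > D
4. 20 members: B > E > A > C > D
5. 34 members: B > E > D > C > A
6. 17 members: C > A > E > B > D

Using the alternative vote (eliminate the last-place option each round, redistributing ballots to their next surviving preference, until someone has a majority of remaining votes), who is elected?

B

Round 1: B 54, C 17, D 35, E 14, A 32. Eliminate E.
Round 2: B 54, C 31, D 35, A 32. Eliminate C.
Round 3: B 68, D 35, A 49. Eliminate D.
Round 4: B 103, A 49. B has a majority.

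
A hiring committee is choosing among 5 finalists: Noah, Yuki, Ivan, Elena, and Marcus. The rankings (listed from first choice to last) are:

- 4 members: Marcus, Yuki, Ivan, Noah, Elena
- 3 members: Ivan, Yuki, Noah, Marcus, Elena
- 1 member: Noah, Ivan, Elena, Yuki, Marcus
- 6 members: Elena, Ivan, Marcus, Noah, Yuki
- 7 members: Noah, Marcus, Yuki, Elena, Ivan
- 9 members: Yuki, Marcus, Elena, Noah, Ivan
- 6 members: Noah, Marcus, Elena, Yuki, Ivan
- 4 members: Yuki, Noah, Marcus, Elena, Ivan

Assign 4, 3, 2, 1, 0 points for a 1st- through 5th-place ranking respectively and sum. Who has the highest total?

Noah: 4·1 + 3·2 + 1·4 + 6·1 + 7·4 + 9·1 + 6·4 + 4·3 = 93
Yuki: 4·3 + 3·3 + 1·1 + 6·0 + 7·2 + 9·4 + 6·1 + 4·4 = 94
Ivan: 4·2 + 3·4 + 1·3 + 6·3 + 7·0 + 9·0 + 6·0 + 4·0 = 41
Elena: 4·0 + 3·0 + 1·2 + 6·4 + 7·1 + 9·2 + 6·2 + 4·1 = 67
Marcus: 4·4 + 3·1 + 1·0 + 6·2 + 7·3 + 9·3 + 6·3 + 4·2 = 105
Marcus has the highest Borda score (105).

Marcus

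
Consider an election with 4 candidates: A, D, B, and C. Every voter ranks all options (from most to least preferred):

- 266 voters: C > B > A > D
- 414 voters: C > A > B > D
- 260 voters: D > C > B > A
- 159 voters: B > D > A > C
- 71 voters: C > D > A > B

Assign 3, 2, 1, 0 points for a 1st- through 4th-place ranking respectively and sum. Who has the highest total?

C

A: 266·1 + 414·2 + 260·0 + 159·1 + 71·1 = 1324
D: 266·0 + 414·0 + 260·3 + 159·2 + 71·2 = 1240
B: 266·2 + 414·1 + 260·1 + 159·3 + 71·0 = 1683
C: 266·3 + 414·3 + 260·2 + 159·0 + 71·3 = 2773
C has the highest Borda score (2773).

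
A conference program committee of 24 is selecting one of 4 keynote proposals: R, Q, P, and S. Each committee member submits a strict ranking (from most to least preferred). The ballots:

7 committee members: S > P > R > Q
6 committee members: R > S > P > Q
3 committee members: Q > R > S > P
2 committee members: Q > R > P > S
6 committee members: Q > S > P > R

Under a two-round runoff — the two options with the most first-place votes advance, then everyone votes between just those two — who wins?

Round 1 first-place votes: R 6, Q 11, P 0, S 7.
Q and S advance.
Runoff: Q is preferred to S by 11 voters; S by 13.
S wins the runoff.

S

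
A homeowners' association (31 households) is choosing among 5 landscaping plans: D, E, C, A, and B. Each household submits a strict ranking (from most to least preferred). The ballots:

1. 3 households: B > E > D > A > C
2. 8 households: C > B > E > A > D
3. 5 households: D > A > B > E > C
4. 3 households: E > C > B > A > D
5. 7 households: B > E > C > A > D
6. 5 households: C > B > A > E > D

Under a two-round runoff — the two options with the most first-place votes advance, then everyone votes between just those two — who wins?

C

Round 1 first-place votes: D 5, E 3, C 13, A 0, B 10.
C and B advance.
Runoff: C is preferred to B by 16 voters; B by 15.
C wins the runoff.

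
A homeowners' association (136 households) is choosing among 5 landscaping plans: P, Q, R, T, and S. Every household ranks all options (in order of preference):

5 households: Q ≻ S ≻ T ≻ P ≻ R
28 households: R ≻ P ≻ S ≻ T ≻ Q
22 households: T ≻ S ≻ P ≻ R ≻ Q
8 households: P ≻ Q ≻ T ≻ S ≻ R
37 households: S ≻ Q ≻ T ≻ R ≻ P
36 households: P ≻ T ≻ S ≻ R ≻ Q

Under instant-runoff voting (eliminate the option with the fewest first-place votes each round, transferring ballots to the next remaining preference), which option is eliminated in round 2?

Round 1: P 44, Q 5, R 28, T 22, S 37. Eliminate Q.
Round 2: P 44, R 28, T 22, S 42. Eliminate T.

T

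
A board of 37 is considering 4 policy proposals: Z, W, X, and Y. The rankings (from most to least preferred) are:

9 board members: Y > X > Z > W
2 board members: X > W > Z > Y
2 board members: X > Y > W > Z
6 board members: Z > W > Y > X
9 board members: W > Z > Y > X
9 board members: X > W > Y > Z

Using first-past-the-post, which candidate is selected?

X

First-place votes: Z 6, W 9, X 13, Y 9.
X has the most first-place votes.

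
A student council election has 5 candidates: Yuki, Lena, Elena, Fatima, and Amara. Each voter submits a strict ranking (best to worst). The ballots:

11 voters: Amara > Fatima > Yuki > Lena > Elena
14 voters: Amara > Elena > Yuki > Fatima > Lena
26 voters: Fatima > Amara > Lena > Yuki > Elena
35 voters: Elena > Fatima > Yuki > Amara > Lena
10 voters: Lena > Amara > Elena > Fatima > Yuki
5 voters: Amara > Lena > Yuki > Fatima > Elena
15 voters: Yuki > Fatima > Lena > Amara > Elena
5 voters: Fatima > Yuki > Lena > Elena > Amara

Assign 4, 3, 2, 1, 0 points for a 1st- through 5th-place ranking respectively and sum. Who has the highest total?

Fatima

Yuki: 11·2 + 14·2 + 26·1 + 35·2 + 10·0 + 5·2 + 15·4 + 5·3 = 231
Lena: 11·1 + 14·0 + 26·2 + 35·0 + 10·4 + 5·3 + 15·2 + 5·2 = 158
Elena: 11·0 + 14·3 + 26·0 + 35·4 + 10·2 + 5·0 + 15·0 + 5·1 = 207
Fatima: 11·3 + 14·1 + 26·4 + 35·3 + 10·1 + 5·1 + 15·3 + 5·4 = 336
Amara: 11·4 + 14·4 + 26·3 + 35·1 + 10·3 + 5·4 + 15·1 + 5·0 = 278
Fatima has the highest Borda score (336).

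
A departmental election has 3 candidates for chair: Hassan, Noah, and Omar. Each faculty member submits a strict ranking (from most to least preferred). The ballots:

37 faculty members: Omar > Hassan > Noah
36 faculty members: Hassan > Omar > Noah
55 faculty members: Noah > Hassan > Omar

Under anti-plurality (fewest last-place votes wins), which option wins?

Hassan

Last-place votes: Hassan 0, Noah 73, Omar 55.
Hassan is ranked last by the fewest voters, so Hassan wins.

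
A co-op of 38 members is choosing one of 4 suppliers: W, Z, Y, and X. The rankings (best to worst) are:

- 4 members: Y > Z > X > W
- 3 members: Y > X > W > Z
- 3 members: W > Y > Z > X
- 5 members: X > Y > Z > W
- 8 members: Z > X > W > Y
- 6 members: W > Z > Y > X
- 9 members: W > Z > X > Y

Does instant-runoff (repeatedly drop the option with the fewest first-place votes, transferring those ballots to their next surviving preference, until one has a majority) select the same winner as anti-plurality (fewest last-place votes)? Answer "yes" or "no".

Instant-runoff — R1 W 18, Z 8, Y 7, X 5 (X out); R2 W 18, Z 8, Y 12 (Z out); R3 W 26, Y 12 (W winner). Winner: W.
Anti-plurality — last-place votes: W 9, Z 3, Y 17, X 9. Winner: Z.
The two methods disagree.

no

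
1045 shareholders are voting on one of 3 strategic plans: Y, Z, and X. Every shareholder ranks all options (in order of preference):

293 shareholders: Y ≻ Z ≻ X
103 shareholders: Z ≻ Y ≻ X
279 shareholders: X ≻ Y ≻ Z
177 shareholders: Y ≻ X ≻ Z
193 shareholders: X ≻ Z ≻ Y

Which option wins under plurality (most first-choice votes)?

X

First-place votes: Y 470, Z 103, X 472.
X has the most first-place votes.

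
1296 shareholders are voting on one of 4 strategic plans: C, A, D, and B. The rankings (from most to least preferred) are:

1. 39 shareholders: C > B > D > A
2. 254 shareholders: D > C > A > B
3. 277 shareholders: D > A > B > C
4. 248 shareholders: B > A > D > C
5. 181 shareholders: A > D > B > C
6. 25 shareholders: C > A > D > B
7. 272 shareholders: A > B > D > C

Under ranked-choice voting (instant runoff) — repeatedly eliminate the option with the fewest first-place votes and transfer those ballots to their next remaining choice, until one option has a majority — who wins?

Round 1: C 64, A 453, D 531, B 248. Eliminate C.
Round 2: A 478, D 531, B 287. Eliminate B.
Round 3: A 726, D 570. A has a majority.

A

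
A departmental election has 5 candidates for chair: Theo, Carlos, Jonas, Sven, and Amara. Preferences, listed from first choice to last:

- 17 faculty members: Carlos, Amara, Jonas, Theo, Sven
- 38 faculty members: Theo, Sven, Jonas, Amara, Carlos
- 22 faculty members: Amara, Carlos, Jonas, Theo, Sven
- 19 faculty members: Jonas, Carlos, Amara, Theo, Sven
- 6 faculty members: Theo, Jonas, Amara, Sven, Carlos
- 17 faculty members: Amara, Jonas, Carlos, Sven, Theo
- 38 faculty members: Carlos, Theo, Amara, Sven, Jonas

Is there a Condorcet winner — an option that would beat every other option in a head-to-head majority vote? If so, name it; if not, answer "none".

Checking pairwise contests:
Carlos beats Theo 113–44.
Jonas beats Carlos 80–77.
Theo beats Jonas 82–75.
Theo beats Sven 140–17.
Theo beats Amara 82–75.
Every option loses at least one head-to-head, so there is no Condorcet winner.

none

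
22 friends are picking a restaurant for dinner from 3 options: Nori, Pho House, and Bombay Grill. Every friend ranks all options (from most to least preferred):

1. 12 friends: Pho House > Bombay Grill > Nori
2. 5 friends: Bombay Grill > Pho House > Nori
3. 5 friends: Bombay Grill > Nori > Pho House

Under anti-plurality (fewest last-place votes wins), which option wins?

Last-place votes: Nori 17, Pho House 5, Bombay Grill 0.
Bombay Grill is ranked last by the fewest voters, so Bombay Grill wins.

Bombay Grill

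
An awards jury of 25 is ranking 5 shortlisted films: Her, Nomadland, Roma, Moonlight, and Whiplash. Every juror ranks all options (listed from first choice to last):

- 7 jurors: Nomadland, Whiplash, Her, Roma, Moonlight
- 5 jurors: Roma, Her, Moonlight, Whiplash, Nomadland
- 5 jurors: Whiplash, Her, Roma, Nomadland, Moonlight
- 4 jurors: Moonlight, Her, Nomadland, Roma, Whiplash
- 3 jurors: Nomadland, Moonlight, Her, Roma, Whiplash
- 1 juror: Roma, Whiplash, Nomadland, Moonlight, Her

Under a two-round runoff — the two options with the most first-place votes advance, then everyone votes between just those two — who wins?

Round 1 first-place votes: Her 0, Nomadland 10, Roma 6, Moonlight 4, Whiplash 5.
Nomadland and Roma advance.
Runoff: Nomadland is preferred to Roma by 14 voters; Roma by 11.
Nomadland wins the runoff.

Nomadland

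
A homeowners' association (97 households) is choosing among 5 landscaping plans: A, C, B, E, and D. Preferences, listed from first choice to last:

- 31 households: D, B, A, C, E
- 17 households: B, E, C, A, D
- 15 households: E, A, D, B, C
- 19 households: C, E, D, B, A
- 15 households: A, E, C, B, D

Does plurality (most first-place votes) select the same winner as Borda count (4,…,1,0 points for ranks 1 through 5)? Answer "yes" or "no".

no

Plurality — first-place votes: A 15, C 19, B 17, E 15, D 31. Winner: D.
Borda — scores: A 184, C 171, B 210, E 213, D 192. Winner: E.
The two methods disagree.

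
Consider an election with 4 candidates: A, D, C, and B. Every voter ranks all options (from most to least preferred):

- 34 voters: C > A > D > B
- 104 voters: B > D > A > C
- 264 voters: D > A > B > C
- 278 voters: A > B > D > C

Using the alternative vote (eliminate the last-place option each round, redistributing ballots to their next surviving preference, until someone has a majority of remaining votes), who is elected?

D

Round 1: A 278, D 264, C 34, B 104. Eliminate C.
Round 2: A 312, D 264, B 104. Eliminate B.
Round 3: A 312, D 368. D has a majority.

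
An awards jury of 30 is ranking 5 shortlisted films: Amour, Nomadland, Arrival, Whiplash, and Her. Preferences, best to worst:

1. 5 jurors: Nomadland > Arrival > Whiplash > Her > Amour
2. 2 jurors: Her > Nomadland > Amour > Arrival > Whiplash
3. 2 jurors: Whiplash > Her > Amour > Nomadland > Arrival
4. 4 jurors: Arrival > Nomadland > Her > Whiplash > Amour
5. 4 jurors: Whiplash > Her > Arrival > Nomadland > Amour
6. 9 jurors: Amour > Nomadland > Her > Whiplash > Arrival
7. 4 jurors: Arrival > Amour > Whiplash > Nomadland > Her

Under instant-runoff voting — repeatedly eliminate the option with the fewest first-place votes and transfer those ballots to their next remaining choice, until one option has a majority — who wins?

Round 1: Amour 9, Nomadland 5, Arrival 8, Whiplash 6, Her 2. Eliminate Her.
Round 2: Amour 9, Nomadland 7, Arrival 8, Whiplash 6. Eliminate Whiplash.
Round 3: Amour 11, Nomadland 7, Arrival 12. Eliminate Nomadland.
Round 4: Amour 13, Arrival 17. Arrival has a majority.

Arrival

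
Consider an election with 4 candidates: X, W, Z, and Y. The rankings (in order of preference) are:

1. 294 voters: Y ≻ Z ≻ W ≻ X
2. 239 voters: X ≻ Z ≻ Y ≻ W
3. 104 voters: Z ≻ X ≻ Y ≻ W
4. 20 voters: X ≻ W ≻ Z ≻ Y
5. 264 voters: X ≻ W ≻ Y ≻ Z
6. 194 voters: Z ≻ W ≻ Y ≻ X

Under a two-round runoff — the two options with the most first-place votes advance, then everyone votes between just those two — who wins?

Round 1 first-place votes: X 523, W 0, Z 298, Y 294.
X and Z advance.
Runoff: X is preferred to Z by 523 voters; Z by 592.
Z wins the runoff.

Z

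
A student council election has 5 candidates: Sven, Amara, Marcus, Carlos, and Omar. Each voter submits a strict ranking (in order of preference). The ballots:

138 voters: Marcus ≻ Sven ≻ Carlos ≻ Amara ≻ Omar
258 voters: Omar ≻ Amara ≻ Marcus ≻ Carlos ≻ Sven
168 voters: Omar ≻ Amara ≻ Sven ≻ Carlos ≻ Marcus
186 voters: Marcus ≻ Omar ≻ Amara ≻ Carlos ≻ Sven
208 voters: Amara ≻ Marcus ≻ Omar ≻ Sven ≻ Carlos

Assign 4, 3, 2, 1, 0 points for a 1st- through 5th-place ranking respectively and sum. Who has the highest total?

Sven: 138·3 + 258·0 + 168·2 + 186·0 + 208·1 = 958
Amara: 138·1 + 258·3 + 168·3 + 186·2 + 208·4 = 2620
Marcus: 138·4 + 258·2 + 168·0 + 186·4 + 208·3 = 2436
Carlos: 138·2 + 258·1 + 168·1 + 186·1 + 208·0 = 888
Omar: 138·0 + 258·4 + 168·4 + 186·3 + 208·2 = 2678
Omar has the highest Borda score (2678).

Omar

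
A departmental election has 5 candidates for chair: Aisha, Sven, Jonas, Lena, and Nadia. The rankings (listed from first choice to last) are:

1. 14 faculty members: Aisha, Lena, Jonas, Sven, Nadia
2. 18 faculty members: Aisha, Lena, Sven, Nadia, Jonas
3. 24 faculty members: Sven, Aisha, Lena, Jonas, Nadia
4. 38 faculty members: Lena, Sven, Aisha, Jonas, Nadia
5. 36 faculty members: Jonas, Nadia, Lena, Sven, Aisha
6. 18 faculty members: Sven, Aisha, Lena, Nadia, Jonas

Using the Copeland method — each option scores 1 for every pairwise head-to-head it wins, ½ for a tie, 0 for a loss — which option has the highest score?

Aisha: beats Jonas and Nadia; ties Lena; loses to Sven → score 2.5.
Sven: beats Aisha, Jonas, and Nadia; loses to Lena → score 3.
Jonas: beats Nadia; loses to Aisha, Sven, and Lena → score 1.
Lena: beats Sven, Jonas, and Nadia; ties Aisha → score 3.5.
Nadia: loses to Aisha, Sven, Jonas, and Lena → score 0.
Lena has the best pairwise record.

Lena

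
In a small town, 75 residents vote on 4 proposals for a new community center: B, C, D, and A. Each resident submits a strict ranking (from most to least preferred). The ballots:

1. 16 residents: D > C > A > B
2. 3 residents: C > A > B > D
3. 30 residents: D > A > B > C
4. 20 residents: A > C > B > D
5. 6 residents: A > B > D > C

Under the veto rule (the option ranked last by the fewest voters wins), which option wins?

A

Last-place votes: B 16, C 36, D 23, A 0.
A is ranked last by the fewest voters, so A wins.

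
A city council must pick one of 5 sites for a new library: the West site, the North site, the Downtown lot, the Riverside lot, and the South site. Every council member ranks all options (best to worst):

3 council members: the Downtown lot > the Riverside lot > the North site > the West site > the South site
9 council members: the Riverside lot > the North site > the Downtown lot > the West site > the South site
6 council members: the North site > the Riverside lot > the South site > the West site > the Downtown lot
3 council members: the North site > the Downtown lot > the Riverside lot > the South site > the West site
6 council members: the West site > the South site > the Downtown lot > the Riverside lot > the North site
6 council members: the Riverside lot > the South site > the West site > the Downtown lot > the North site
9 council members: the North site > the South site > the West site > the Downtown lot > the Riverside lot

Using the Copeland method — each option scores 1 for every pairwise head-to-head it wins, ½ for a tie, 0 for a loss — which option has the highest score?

the Riverside lot

the West site: beats the Downtown lot; loses to the North site, the Riverside lot, and the South site → score 1.
the North site: beats the West site, the Downtown lot, and the South site; loses to the Riverside lot → score 3.
the Downtown lot: ties the Riverside lot; loses to the West site, the North site, and the South site → score 0.5.
the Riverside lot: beats the West site, the North site, and the South site; ties the Downtown lot → score 3.5.
the South site: beats the West site and the Downtown lot; loses to the North site and the Riverside lot → score 2.
the Riverside lot has the best pairwise record.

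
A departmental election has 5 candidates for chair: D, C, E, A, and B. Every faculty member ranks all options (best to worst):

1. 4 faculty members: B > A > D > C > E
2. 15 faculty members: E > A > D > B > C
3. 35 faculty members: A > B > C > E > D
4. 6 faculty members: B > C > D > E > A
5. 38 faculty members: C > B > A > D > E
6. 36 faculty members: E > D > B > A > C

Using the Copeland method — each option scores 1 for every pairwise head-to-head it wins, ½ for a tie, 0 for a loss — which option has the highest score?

B

D: loses to C, E, A, and B → score 0.
C: beats D and E; loses to A and B → score 2.
E: beats D; loses to C, A, and B → score 1.
A: beats D, C, and E; loses to B → score 3.
B: beats D, C, E, and A → score 4.
B has the best pairwise record.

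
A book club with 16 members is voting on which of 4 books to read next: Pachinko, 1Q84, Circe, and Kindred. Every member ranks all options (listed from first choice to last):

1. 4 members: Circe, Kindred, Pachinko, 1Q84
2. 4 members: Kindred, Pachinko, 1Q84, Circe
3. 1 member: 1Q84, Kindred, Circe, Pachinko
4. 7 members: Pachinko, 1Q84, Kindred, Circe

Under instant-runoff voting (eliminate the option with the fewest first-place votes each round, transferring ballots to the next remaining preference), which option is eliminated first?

Round 1: Pachinko 7, 1Q84 1, Circe 4, Kindred 4. Eliminate 1Q84.

1Q84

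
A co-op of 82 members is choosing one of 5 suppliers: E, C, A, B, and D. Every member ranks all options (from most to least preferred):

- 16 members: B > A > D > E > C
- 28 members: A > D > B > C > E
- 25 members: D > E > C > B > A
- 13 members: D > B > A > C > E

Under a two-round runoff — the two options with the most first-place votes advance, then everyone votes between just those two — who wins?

A

Round 1 first-place votes: E 0, C 0, A 28, B 16, D 38.
D and A advance.
Runoff: D is preferred to A by 38 voters; A by 44.
A wins the runoff.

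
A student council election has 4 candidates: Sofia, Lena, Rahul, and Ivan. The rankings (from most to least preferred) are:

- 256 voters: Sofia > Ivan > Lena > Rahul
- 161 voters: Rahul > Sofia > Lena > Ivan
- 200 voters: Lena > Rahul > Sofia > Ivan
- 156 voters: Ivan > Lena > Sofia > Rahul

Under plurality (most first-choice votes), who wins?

Sofia

First-place votes: Sofia 256, Lena 200, Rahul 161, Ivan 156.
Sofia has the most first-place votes.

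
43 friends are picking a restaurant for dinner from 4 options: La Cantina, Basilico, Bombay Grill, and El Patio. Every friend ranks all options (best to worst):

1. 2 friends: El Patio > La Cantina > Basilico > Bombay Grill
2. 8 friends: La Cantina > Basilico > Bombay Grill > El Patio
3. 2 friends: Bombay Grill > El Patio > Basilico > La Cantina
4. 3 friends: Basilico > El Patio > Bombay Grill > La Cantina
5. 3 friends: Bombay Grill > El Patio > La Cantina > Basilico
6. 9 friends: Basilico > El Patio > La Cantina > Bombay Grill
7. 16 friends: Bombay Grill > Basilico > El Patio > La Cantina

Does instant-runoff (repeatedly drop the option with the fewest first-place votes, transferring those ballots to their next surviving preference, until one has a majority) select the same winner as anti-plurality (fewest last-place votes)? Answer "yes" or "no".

yes

Instant-runoff — R1 La Cantina 8, Basilico 12, Bombay Grill 21, El Patio 2 (El Patio out); R2 La Cantina 10, Basilico 12, Bombay Grill 21 (La Cantina out); R3 Basilico 22, Bombay Grill 21 (Basilico winner). Winner: Basilico.
Anti-plurality — last-place votes: La Cantina 21, Basilico 3, Bombay Grill 11, El Patio 8. Winner: Basilico.
The two methods agree.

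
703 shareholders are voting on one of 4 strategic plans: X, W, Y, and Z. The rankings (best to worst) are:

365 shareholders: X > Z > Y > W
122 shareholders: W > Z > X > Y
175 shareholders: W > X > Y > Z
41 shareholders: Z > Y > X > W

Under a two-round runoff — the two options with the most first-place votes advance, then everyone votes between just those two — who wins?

X

Round 1 first-place votes: X 365, W 297, Y 0, Z 41.
X and W advance.
Runoff: X is preferred to W by 406 voters; W by 297.
X wins the runoff.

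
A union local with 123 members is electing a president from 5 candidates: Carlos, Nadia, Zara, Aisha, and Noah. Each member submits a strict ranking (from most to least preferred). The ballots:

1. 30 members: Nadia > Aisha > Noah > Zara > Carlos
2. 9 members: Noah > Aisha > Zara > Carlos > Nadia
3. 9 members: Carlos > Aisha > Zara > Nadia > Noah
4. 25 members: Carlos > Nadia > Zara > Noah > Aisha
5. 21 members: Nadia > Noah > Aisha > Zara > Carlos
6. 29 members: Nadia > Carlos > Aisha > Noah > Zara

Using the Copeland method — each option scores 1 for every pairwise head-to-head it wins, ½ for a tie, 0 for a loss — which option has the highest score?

Nadia

Carlos: beats Zara, Aisha, and Noah; loses to Nadia → score 3.
Nadia: beats Carlos, Zara, Aisha, and Noah → score 4.
Zara: loses to Carlos, Nadia, Aisha, and Noah → score 0.
Aisha: beats Zara and Noah; loses to Carlos and Nadia → score 2.
Noah: beats Zara; loses to Carlos, Nadia, and Aisha → score 1.
Nadia has the best pairwise record.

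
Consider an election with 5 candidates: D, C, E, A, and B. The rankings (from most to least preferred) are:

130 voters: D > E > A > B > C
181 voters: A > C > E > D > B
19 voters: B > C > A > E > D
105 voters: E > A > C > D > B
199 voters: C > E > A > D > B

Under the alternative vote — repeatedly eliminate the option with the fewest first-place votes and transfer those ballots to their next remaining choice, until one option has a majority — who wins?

A

Round 1: D 130, C 199, E 105, A 181, B 19. Eliminate B.
Round 2: D 130, C 218, E 105, A 181. Eliminate E.
Round 3: D 130, C 218, A 286. Eliminate D.
Round 4: C 218, A 416. A has a majority.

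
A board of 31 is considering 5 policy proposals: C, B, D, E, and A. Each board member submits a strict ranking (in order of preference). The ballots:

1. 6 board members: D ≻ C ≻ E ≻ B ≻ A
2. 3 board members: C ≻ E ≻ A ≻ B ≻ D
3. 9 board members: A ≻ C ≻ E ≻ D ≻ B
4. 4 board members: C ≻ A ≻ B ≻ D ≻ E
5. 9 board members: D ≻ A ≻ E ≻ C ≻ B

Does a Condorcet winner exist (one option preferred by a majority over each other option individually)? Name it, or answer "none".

A

A vs C: 18–13 for A.
A vs B: 25–6 for A.
A vs D: 16–15 for A.
A vs E: 22–9 for A.
A beats every other option head-to-head.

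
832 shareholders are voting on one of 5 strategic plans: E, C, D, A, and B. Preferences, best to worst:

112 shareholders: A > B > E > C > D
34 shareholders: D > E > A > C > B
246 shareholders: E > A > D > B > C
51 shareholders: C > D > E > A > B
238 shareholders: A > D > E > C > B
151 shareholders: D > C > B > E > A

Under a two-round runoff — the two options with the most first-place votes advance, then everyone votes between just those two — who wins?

Round 1 first-place votes: E 246, C 51, D 185, A 350, B 0.
A and E advance.
Runoff: A is preferred to E by 350 voters; E by 482.
E wins the runoff.

E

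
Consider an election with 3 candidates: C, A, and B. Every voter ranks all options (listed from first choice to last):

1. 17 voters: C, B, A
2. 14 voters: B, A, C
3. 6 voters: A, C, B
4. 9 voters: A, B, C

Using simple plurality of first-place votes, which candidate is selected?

First-place votes: C 17, A 15, B 14.
C has the most first-place votes.

C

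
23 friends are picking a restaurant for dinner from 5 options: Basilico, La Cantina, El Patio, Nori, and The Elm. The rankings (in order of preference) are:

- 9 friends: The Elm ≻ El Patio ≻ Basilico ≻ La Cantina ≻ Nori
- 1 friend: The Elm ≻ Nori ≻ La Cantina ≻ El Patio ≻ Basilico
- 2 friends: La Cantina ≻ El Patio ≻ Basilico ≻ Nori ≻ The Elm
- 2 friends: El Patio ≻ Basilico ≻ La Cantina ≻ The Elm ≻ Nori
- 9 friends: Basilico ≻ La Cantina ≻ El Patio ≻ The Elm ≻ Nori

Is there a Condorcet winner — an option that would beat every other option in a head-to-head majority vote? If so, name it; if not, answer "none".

Checking pairwise contests:
El Patio beats Basilico 14–9.
Basilico beats La Cantina 20–3.
La Cantina beats El Patio 12–11.
Basilico beats Nori 22–1.
Basilico beats The Elm 13–10.
Every option loses at least one head-to-head, so there is no Condorcet winner.

none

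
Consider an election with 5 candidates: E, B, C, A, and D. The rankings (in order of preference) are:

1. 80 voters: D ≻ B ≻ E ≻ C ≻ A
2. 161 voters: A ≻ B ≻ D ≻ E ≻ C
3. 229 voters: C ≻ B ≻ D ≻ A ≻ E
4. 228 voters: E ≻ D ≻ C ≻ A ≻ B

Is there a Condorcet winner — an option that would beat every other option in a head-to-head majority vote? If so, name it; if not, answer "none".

Checking pairwise contests:
B beats E 470–228.
C beats B 457–241.
E beats C 469–229.
C beats A 537–161.
B beats D 390–308.
Every option loses at least one head-to-head, so there is no Condorcet winner.

none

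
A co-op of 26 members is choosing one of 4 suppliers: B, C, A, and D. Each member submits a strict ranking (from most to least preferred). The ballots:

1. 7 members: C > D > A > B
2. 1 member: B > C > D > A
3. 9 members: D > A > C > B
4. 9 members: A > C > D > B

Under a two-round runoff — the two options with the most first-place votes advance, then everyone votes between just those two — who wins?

Round 1 first-place votes: B 1, C 7, A 9, D 9.
D and A advance.
Runoff: D is preferred to A by 17 voters; A by 9.
D wins the runoff.

D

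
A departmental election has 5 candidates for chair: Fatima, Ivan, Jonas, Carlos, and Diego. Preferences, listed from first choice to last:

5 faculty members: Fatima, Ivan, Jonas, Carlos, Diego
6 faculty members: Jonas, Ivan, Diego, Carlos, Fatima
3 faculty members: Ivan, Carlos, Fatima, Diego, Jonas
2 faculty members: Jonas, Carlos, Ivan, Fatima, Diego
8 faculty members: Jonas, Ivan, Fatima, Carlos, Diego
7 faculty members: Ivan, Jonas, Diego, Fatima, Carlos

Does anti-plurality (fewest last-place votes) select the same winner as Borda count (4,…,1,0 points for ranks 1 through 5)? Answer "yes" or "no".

yes

Anti-plurality — last-place votes: Fatima 6, Ivan 0, Jonas 3, Carlos 7, Diego 15. Winner: Ivan.
Borda — scores: Fatima 51, Ivan 101, Jonas 95, Carlos 34, Diego 29. Winner: Ivan.
The two methods agree.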